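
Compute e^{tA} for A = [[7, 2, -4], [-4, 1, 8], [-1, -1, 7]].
A has Jordan form J = [[5, 1, 0], [0, 5, 0], [0, 0, 5]] with A = PJP^{-1}, so e^{tA} = P e^{tJ} P^{-1}.

For a Jordan block J_k(λ), e^{tJ_k(λ)} = e^{λt} · (I + tN + t^2 N^2/2! + ... + t^{k-1} N^{k-1}/(k-1)!) where N is the nilpotent superdiagonal part.

Assembling the blocks and conjugating back gives the entries of e^{tA} as shown above.

e^{tA} = [[(2*t + 1)*e^{5*t}, 2*t*e^{5*t}, -4*t*e^{5*t}], [-4*t*e^{5*t}, (1 - 4*t)*e^{5*t}, 8*t*e^{5*t}], [-t*e^{5*t}, -t*e^{5*t}, (2*t + 1)*e^{5*t}]]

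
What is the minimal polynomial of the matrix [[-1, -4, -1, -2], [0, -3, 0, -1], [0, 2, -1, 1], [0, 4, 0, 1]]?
The characteristic polynomial factors as (x + 1)^4. The minimal polynomial is ∏(x - λ)^{k_λ} where k_λ is the size of the largest Jordan block at λ.

For λ = -1: rank(A + I) = 2, and the largest Jordan block has size 3 (the smallest k with rank((A + I)^k) = rank((A + I)^(k+1))).

So m_A(x) = (x + 1)^3.

m_A(x) = (x + 1)^3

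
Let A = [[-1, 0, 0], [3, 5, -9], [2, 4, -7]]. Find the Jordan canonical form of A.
The characteristic polynomial is det(xI - A) = (x + 1)^3, so the eigenvalues are -1 (algebraic multiplicity 3).

For λ = -1: rank(A + I) = 1, rank((A + I)^2) = 0. The eigenspace has dimension 3 - 1 = 2, so there are 2 Jordan blocks; the rank sequence gives block sizes [2, 1].

Assembling the blocks gives the Jordan form J above.

J = [[-1, 1, 0], [0, -1, 0], [0, 0, -1]]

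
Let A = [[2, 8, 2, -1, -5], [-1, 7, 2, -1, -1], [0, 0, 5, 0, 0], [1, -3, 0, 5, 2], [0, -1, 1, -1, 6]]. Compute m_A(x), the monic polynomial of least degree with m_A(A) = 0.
The characteristic polynomial factors as (x - 5)^5. The minimal polynomial is ∏(x - λ)^{k_λ} where k_λ is the size of the largest Jordan block at λ.

For λ = 5: rank(A - 5I) = 3, and the largest Jordan block has size 3 (the smallest k with rank((A - 5I)^k) = rank((A - 5I)^(k+1))).

So m_A(x) = (x - 5)^3.

m_A(x) = (x - 5)^3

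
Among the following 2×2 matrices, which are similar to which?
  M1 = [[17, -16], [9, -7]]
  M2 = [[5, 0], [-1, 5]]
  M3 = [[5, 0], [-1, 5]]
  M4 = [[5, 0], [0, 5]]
2 classes: {M1, M2, M3}, {M4}

Characteristic polynomials: χ_{M1} = (x - 5)^2, χ_{M2} = (x - 5)^2, χ_{M3} = (x - 5)^2, χ_{M4} = (x - 5)^2.

{M1, M2, M3}: invariant factors (x - 5)^2.

{M4}: invariant factors x - 5, x - 5.

Matrices are similar if and only if their invariant-factor lists agree; the partition into similarity classes is {M1, M2, M3}, {M4}.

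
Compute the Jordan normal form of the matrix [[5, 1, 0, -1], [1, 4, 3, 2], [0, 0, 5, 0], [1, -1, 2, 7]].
The characteristic polynomial is det(xI - A) = (x - 6)(x - 5)^3, so the eigenvalues are 5 (algebraic multiplicity 3), 6 (algebraic multiplicity 1).

For λ = 5: rank(A - 5I) = 3, rank((A - 5I)^2) = 2, rank((A - 5I)^3) = 1. The eigenspace has dimension 4 - 3 = 1, so there is 1 Jordan block; the rank sequence gives block sizes [3].

For λ = 6: algebraic multiplicity 1 gives one 1×1 block.

Assembling the blocks gives the Jordan form J above.

J = [[5, 1, 0, 0], [0, 5, 1, 0], [0, 0, 5, 0], [0, 0, 0, 6]]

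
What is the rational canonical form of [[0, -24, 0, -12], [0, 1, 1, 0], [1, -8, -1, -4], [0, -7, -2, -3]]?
R = [[0, 0, 0, -12], [1, 0, 0, -1], [0, 1, 0, 1], [0, 0, 1, -3]]

The invariant factors of A (the non-unit diagonal entries of the Smith normal form of xI - A over ℚ[x]) are (x + 3)(x^3 - x + 4), each dividing the next. The characteristic polynomial is their product, (x + 3)(x^3 - x + 4).

The rational canonical form is the block-diagonal matrix of companion matrices C(f_i):
R = [[0, 0, 0, -12], [1, 0, 0, -1], [0, 1, 0, 1], [0, 0, 1, -3]].

Note the characteristic polynomial does not split into linear factors over ℚ, so A has no Jordan form over ℚ; the rational canonical form exists over any field.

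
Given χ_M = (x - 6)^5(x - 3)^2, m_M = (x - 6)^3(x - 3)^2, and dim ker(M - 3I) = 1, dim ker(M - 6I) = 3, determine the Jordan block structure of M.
λ = 3: algebraic multiplicity 2 (exponent in χ_M), largest block size 2 (exponent in m_M), 1 block (geometric multiplicity). This forces block sizes [2].
λ = 6: algebraic multiplicity 5 (exponent in χ_M), largest block size 3 (exponent in m_M), 3 blocks (geometric multiplicity). These force block sizes [3, 1, 1].

Jordan blocks: (3, 2), (6, 3), (6, 1), (6, 1)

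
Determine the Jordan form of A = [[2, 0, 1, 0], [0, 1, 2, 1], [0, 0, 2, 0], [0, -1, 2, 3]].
The characteristic polynomial is det(xI - A) = (x - 2)^4, so the eigenvalues are 2 (algebraic multiplicity 4).

For λ = 2: rank(A - 2I) = 2, rank((A - 2I)^2) = 0. The eigenspace has dimension 4 - 2 = 2, so there are 2 Jordan blocks; the rank sequence gives block sizes [2, 2].

Assembling the blocks gives the Jordan form J above.

J = [[2, 1, 0, 0], [0, 2, 0, 0], [0, 0, 2, 1], [0, 0, 0, 2]]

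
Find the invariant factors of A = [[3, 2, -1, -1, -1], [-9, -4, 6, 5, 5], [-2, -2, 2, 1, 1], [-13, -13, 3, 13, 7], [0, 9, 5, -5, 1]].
The Jordan structure of A has elementary divisors (x - 1)^3, (x - 6)^2. Arranging the block sizes at each eigenvalue in decreasing order and taking row products gives the invariant factors.

Invariant factors (smallest first, each dividing the next): (x - 6)^2(x - 1)^3.

Check: the last factor (x - 6)^2(x - 1)^3 is the minimal polynomial, and the product (x - 6)^2(x - 1)^3 is the characteristic polynomial.

(x - 6)^2(x - 1)^3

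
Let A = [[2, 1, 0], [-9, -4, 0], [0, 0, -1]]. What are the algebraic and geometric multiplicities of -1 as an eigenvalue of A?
algebraic multiplicity 3, geometric multiplicity 2

The characteristic polynomial is (x + 1)^3, so the factor x + 1 appears with exponent 3: the algebraic multiplicity is 3.

rank(A + I) = 1, so the eigenspace has dimension 3 - 1 = 2: the geometric multiplicity is 2.

Since 2 < 3, A is not diagonalizable.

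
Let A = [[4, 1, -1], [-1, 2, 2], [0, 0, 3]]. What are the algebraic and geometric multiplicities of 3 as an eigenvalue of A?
The characteristic polynomial is (x - 3)^3, so the factor x - 3 appears with exponent 3: the algebraic multiplicity is 3.

rank(A - 3I) = 2, so the eigenspace has dimension 3 - 2 = 1: the geometric multiplicity is 1.

Since 1 < 3, A is not diagonalizable.

algebraic multiplicity 3, geometric multiplicity 1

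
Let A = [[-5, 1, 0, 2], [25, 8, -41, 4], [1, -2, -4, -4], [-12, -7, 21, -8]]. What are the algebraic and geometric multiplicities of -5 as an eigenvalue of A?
The characteristic polynomial is (x - 6)(x + 5)^3, so the factor x + 5 appears with exponent 3: the algebraic multiplicity is 3.

rank(A + 5I) = 3, so the eigenspace has dimension 4 - 3 = 1: the geometric multiplicity is 1.

Since 1 < 3, A is not diagonalizable.

algebraic multiplicity 3, geometric multiplicity 1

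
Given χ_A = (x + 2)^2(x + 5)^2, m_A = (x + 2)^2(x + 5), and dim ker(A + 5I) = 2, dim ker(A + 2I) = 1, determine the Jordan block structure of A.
Jordan blocks: (-5, 1), (-5, 1), (-2, 2)

λ = -5: algebraic multiplicity 2 (exponent in χ_A), largest block size 1 (exponent in m_A), 2 blocks (geometric multiplicity). These force block sizes [1, 1].
λ = -2: algebraic multiplicity 2 (exponent in χ_A), largest block size 2 (exponent in m_A), 1 block (geometric multiplicity). This forces block sizes [2].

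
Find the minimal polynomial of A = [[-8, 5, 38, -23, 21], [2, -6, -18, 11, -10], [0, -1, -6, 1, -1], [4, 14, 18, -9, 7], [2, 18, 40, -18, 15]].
m_A(x) = (x + 1)^2(x + 4)^2

The characteristic polynomial factors as (x + 1)^2(x + 4)^3. The minimal polynomial is ∏(x - λ)^{k_λ} where k_λ is the size of the largest Jordan block at λ.

For λ = -4: rank(A + 4I) = 3, and the largest Jordan block has size 2 (the smallest k with rank((A + 4I)^k) = rank((A + 4I)^(k+1))).
For λ = -1: rank(A + I) = 4, and the largest Jordan block has size 2 (the smallest k with rank((A + I)^k) = rank((A + I)^(k+1))).

So m_A(x) = (x + 1)^2(x + 4)^2.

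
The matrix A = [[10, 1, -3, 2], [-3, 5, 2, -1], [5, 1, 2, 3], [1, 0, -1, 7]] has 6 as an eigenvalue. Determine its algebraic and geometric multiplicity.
The characteristic polynomial is (x - 6)^4, so the factor x - 6 appears with exponent 4: the algebraic multiplicity is 4.

rank(A - 6I) = 2, so the eigenspace has dimension 4 - 2 = 2: the geometric multiplicity is 2.

Since 2 < 4, A is not diagonalizable.

algebraic multiplicity 4, geometric multiplicity 2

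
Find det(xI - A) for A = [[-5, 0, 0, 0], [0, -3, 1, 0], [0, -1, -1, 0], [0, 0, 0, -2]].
xI - A = [[x + 5, 0, 0, 0], [0, x + 3, -1, 0], [0, 1, x + 1, 0], [0, 0, 0, x + 2]].

Expanding det(xI - A) along the first row:
det(xI - A) = + (x + 5)·det([[x + 3, -1, 0], [1, x + 1, 0], [0, 0, x + 2]]) - (0)·det([[0, -1, 0], [0, x + 1, 0], [0, 0, x + 2]]) + (0)·det([[0, x + 3, 0], [0, 1, 0], [0, 0, x + 2]]) - (0)·det([[0, x + 3, -1], [0, 1, x + 1], [0, 0, 0]]).

Evaluating gives χ_A(x) = x^4 + 11x^3 + 42x^2 + 68x + 40 = (x + 2)^3(x + 5).

χ_A(x) = (x + 2)^3(x + 5)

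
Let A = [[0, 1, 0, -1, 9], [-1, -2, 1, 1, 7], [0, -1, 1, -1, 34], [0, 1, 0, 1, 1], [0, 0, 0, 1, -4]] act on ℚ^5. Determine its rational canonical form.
R = [[0, 0, 0, 0, 0], [1, 0, 0, 0, 16], [0, 1, 0, 0, 16], [0, 0, 1, 0, 3], [0, 0, 0, 1, -4]]

The invariant factors of A (the non-unit diagonal entries of the Smith normal form of xI - A over ℚ[x]) are x(x + 4)(x^3 - 3x - 4), each dividing the next. The characteristic polynomial is their product, x(x + 4)(x^3 - 3x - 4).

The rational canonical form is the block-diagonal matrix of companion matrices C(f_i):
R = [[0, 0, 0, 0, 0], [1, 0, 0, 0, 16], [0, 1, 0, 0, 16], [0, 0, 1, 0, 3], [0, 0, 0, 1, -4]].

Note the characteristic polynomial does not split into linear factors over ℚ, so A has no Jordan form over ℚ; the rational canonical form exists over any field.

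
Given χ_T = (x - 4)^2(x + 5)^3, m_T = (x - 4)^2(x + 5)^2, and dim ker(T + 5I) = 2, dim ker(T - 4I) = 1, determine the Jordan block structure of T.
Jordan blocks: (-5, 2), (-5, 1), (4, 2)

λ = -5: algebraic multiplicity 3 (exponent in χ_T), largest block size 2 (exponent in m_T), 2 blocks (geometric multiplicity). These force block sizes [2, 1].
λ = 4: algebraic multiplicity 2 (exponent in χ_T), largest block size 2 (exponent in m_T), 1 block (geometric multiplicity). This forces block sizes [2].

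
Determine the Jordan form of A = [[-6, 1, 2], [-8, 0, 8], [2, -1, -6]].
J = [[-4, 1, 0], [0, -4, 0], [0, 0, -4]]

The characteristic polynomial is det(xI - A) = (x + 4)^3, so the eigenvalues are -4 (algebraic multiplicity 3).

For λ = -4: rank(A + 4I) = 1, rank((A + 4I)^2) = 0. The eigenspace has dimension 3 - 1 = 2, so there are 2 Jordan blocks; the rank sequence gives block sizes [2, 1].

Assembling the blocks gives the Jordan form J above.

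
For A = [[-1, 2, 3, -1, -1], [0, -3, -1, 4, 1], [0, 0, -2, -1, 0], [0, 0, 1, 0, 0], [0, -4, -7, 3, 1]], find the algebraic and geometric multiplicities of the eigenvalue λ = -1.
The characteristic polynomial is (x + 1)^5, so the factor x + 1 appears with exponent 5: the algebraic multiplicity is 5.

rank(A + I) = 3, so the eigenspace has dimension 5 - 3 = 2: the geometric multiplicity is 2.

Since 2 < 5, A is not diagonalizable.

algebraic multiplicity 5, geometric multiplicity 2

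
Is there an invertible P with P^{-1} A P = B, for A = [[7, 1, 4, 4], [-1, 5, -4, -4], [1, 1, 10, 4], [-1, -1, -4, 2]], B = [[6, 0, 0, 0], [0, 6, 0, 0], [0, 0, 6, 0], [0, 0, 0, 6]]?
Both have characteristic polynomial (x - 6)^4, but the minimal polynomial of A is (x - 6)^2 while the minimal polynomial of B is x - 6. The minimal polynomial is a similarity invariant, so A and B are not similar.

No.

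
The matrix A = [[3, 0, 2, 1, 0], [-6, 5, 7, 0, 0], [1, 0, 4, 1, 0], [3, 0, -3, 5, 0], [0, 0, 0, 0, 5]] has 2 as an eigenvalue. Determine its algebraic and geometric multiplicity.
The characteristic polynomial is (x - 5)^4(x - 2), so the factor x - 2 appears with exponent 1: the algebraic multiplicity is 1.

rank(A - 2I) = 4, so the eigenspace has dimension 5 - 4 = 1: the geometric multiplicity is 1.

algebraic multiplicity 1, geometric multiplicity 1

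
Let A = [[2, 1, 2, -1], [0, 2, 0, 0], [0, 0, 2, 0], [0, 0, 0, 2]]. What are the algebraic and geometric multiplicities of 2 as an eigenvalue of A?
The characteristic polynomial is (x - 2)^4, so the factor x - 2 appears with exponent 4: the algebraic multiplicity is 4.

rank(A - 2I) = 1, so the eigenspace has dimension 4 - 1 = 3: the geometric multiplicity is 3.

Since 3 < 4, A is not diagonalizable.

algebraic multiplicity 4, geometric multiplicity 3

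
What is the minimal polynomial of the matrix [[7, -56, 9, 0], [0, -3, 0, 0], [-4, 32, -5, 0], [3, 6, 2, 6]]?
The characteristic polynomial factors as (x - 6)(x - 1)^2(x + 3). The minimal polynomial is ∏(x - λ)^{k_λ} where k_λ is the size of the largest Jordan block at λ.

For λ = -3: rank(A + 3I) = 3, and the largest Jordan block has size 1 (the smallest k with rank((A + 3I)^k) = rank((A + 3I)^(k+1))).
For λ = 1: rank(A - I) = 3, and the largest Jordan block has size 2 (the smallest k with rank((A - I)^k) = rank((A - I)^(k+1))).
For λ = 6: rank(A - 6I) = 3, and the largest Jordan block has size 1 (the smallest k with rank((A - 6I)^k) = rank((A - 6I)^(k+1))).

So m_A(x) = (x - 6)(x - 1)^2(x + 3).

m_A(x) = (x - 6)(x - 1)^2(x + 3)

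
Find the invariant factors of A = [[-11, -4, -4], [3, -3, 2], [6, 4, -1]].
The Jordan structure of A has elementary divisors (x + 5)^2, (x + 5). Arranging the block sizes at each eigenvalue in decreasing order and taking row products gives the invariant factors.

Invariant factors (smallest first, each dividing the next): x + 5, (x + 5)^2.

Check: the last factor (x + 5)^2 is the minimal polynomial, and the product (x + 5)^3 is the characteristic polynomial.

x + 5, (x + 5)^2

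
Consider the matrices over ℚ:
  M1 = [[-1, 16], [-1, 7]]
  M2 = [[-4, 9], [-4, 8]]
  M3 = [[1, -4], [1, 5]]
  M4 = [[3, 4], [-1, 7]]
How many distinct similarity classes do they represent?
3 classes: {M1, M3}, {M2}, {M4}

Characteristic polynomials: χ_{M1} = (x - 3)^2, χ_{M2} = (x - 2)^2, χ_{M3} = (x - 3)^2, χ_{M4} = (x - 5)^2.

{M1, M3}: invariant factors (x - 3)^2.

{M2}: invariant factors (x - 2)^2.

{M4}: invariant factors (x - 5)^2.

Matrices are similar if and only if their invariant-factor lists agree; the partition into similarity classes is {M1, M3}, {M2}, {M4}.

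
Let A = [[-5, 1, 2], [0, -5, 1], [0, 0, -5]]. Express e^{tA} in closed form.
A has Jordan form J = [[-5, 1, 0], [0, -5, 1], [0, 0, -5]] with A = PJP^{-1}, so e^{tA} = P e^{tJ} P^{-1}.

For a Jordan block J_k(λ), e^{tJ_k(λ)} = e^{λt} · (I + tN + t^2 N^2/2! + ... + t^{k-1} N^{k-1}/(k-1)!) where N is the nilpotent superdiagonal part.

Assembling the blocks and conjugating back gives the entries of e^{tA} as shown above.

e^{tA} = [[e^{-5*t}, t*e^{-5*t}, t*(t + 4)*e^{-5*t}/2], [0, e^{-5*t}, t*e^{-5*t}], [0, 0, e^{-5*t}]]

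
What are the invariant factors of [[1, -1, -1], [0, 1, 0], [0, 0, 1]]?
The Jordan structure of A has elementary divisors (x - 1)^2, (x - 1). Arranging the block sizes at each eigenvalue in decreasing order and taking row products gives the invariant factors.

Invariant factors (smallest first, each dividing the next): x - 1, (x - 1)^2.

Check: the last factor (x - 1)^2 is the minimal polynomial, and the product (x - 1)^3 is the characteristic polynomial.

x - 1, (x - 1)^2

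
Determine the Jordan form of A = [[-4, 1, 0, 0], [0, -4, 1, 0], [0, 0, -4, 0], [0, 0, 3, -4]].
The characteristic polynomial is det(xI - A) = (x + 4)^4, so the eigenvalues are -4 (algebraic multiplicity 4).

For λ = -4: rank(A + 4I) = 2, rank((A + 4I)^2) = 1, rank((A + 4I)^3) = 0. The eigenspace has dimension 4 - 2 = 2, so there are 2 Jordan blocks; the rank sequence gives block sizes [3, 1].

Assembling the blocks gives the Jordan form J above.

J = [[-4, 1, 0, 0], [0, -4, 1, 0], [0, 0, -4, 0], [0, 0, 0, -4]]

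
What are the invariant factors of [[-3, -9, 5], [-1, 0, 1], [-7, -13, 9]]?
(x - 2)^3

The Jordan structure of A has elementary divisors (x - 2)^3. Arranging the block sizes at each eigenvalue in decreasing order and taking row products gives the invariant factors.

Invariant factors (smallest first, each dividing the next): (x - 2)^3.

Check: the last factor (x - 2)^3 is the minimal polynomial, and the product (x - 2)^3 is the characteristic polynomial.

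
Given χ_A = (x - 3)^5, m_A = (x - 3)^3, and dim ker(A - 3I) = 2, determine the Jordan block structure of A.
Jordan blocks: (3, 3), (3, 2)

λ = 3: algebraic multiplicity 5 (exponent in χ_A), largest block size 3 (exponent in m_A), 2 blocks (geometric multiplicity). These force block sizes [3, 2].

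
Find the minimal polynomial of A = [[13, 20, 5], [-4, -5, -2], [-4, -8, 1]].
m_A(x) = (x - 3)^2

The characteristic polynomial factors as (x - 3)^3. The minimal polynomial is ∏(x - λ)^{k_λ} where k_λ is the size of the largest Jordan block at λ.

For λ = 3: rank(A - 3I) = 1, and the largest Jordan block has size 2 (the smallest k with rank((A - 3I)^k) = rank((A - 3I)^(k+1))).

So m_A(x) = (x - 3)^2.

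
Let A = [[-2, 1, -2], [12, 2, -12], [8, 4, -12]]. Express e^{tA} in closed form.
e^{tA} = [[(2*t + 1)*e^{-4*t}, t*e^{-4*t}, -2*t*e^{-4*t}], [12*t*e^{-4*t}, (6*t + 1)*e^{-4*t}, -12*t*e^{-4*t}], [8*t*e^{-4*t}, 4*t*e^{-4*t}, (1 - 8*t)*e^{-4*t}]]

A has Jordan form J = [[-4, 1, 0], [0, -4, 0], [0, 0, -4]] with A = PJP^{-1}, so e^{tA} = P e^{tJ} P^{-1}.

For a Jordan block J_k(λ), e^{tJ_k(λ)} = e^{λt} · (I + tN + t^2 N^2/2! + ... + t^{k-1} N^{k-1}/(k-1)!) where N is the nilpotent superdiagonal part.

Assembling the blocks and conjugating back gives the entries of e^{tA} as shown above.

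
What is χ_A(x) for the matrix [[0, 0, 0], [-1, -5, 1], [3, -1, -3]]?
χ_A(x) = x(x + 4)^2

xI - A = [[x, 0, 0], [1, x + 5, -1], [-3, 1, x + 3]].

Expanding det(xI - A) along the first row:
det(xI - A) = + (x)·det([[x + 5, -1], [1, x + 3]]) - (0)·det([[1, -1], [-3, x + 3]]) + (0)·det([[1, x + 5], [-3, 1]]).

Evaluating gives χ_A(x) = x^3 + 8x^2 + 16x = x(x + 4)^2.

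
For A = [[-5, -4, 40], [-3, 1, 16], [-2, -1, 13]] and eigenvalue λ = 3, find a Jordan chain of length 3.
v_1 = [[-5, -2, -1]]^T, v_2 = [[8, 3, 2]]^T, v_3 = [[4, 2, 1]]^T

We seek v_1 ∈ ker((A - 3I)^3) \ ker((A - 3I)^2), then set v_{i+1} = (A - 3I) v_i.

One such chain is v_1 = [[-5, -2, -1]]^T, v_2 = [[8, 3, 2]]^T, v_3 = [[4, 2, 1]]^T. Check: (A - 3I) v_3 = [[0, 0, 0]]^T = 0.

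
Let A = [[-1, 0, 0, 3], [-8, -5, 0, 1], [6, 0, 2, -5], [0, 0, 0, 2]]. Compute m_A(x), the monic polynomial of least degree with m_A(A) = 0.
The characteristic polynomial factors as (x - 2)^2(x + 1)(x + 5). The minimal polynomial is ∏(x - λ)^{k_λ} where k_λ is the size of the largest Jordan block at λ.

For λ = -5: rank(A + 5I) = 3, and the largest Jordan block has size 1 (the smallest k with rank((A + 5I)^k) = rank((A + 5I)^(k+1))).
For λ = -1: rank(A + I) = 3, and the largest Jordan block has size 1 (the smallest k with rank((A + I)^k) = rank((A + I)^(k+1))).
For λ = 2: rank(A - 2I) = 3, and the largest Jordan block has size 2 (the smallest k with rank((A - 2I)^k) = rank((A - 2I)^(k+1))).

So m_A(x) = (x - 2)^2(x + 1)(x + 5).

m_A(x) = (x - 2)^2(x + 1)(x + 5)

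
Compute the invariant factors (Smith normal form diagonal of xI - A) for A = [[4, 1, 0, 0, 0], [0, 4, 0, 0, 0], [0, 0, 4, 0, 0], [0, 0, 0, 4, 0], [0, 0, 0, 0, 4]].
x - 4, x - 4, x - 4, (x - 4)^2

The Jordan structure of A has elementary divisors (x - 4)^2, (x - 4), (x - 4), (x - 4). Arranging the block sizes at each eigenvalue in decreasing order and taking row products gives the invariant factors.

Invariant factors (smallest first, each dividing the next): x - 4, x - 4, x - 4, (x - 4)^2.

Check: the last factor (x - 4)^2 is the minimal polynomial, and the product (x - 4)^5 is the characteristic polynomial.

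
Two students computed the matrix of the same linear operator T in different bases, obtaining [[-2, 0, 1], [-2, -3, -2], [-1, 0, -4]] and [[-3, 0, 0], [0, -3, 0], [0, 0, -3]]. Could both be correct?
Both have characteristic polynomial (x + 3)^3, but the minimal polynomial of A is (x + 3)^2 while the minimal polynomial of B is x + 3. The minimal polynomial is a similarity invariant, so A and B are not similar.

No.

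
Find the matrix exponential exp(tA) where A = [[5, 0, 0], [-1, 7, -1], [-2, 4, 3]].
A has Jordan form J = [[5, 1, 0], [0, 5, 0], [0, 0, 5]] with A = PJP^{-1}, so e^{tA} = P e^{tJ} P^{-1}.

For a Jordan block J_k(λ), e^{tJ_k(λ)} = e^{λt} · (I + tN + t^2 N^2/2! + ... + t^{k-1} N^{k-1}/(k-1)!) where N is the nilpotent superdiagonal part.

Assembling the blocks and conjugating back gives the entries of e^{tA} as shown above.

e^{tA} = [[e^{5*t}, 0, 0], [-t*e^{5*t}, (2*t + 1)*e^{5*t}, -t*e^{5*t}], [-2*t*e^{5*t}, 4*t*e^{5*t}, (1 - 2*t)*e^{5*t}]]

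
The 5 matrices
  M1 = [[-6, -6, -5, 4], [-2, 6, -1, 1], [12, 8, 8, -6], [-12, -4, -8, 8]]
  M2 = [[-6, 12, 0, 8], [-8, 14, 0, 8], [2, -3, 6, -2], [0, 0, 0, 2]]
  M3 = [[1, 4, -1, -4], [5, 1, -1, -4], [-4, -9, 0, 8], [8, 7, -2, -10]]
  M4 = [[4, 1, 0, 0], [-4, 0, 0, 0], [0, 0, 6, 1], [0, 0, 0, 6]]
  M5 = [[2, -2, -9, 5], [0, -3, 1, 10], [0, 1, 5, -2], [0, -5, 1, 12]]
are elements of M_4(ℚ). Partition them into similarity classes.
Characteristic polynomials: χ_{M1} = (x - 6)^2(x - 2)^2, χ_{M2} = (x - 6)^2(x - 2)^2, χ_{M3} = (x + 2)^4, χ_{M4} = (x - 6)^2(x - 2)^2, χ_{M5} = (x - 6)^2(x - 2)^2.

{M1, M4, M5}: invariant factors (x - 6)^2(x - 2)^2.

{M2}: invariant factors x - 2, (x - 6)^2(x - 2).

{M3}: invariant factors x + 2, (x + 2)^3.

Matrices are similar if and only if their invariant-factor lists agree; the partition into similarity classes is {M1, M4, M5}, {M2}, {M3}.

3 classes: {M1, M4, M5}, {M2}, {M3}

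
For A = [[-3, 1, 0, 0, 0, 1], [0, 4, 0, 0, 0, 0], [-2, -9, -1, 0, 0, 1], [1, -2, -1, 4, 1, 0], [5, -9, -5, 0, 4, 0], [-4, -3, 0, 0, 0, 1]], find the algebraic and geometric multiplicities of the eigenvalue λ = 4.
algebraic multiplicity 3, geometric multiplicity 1

The characteristic polynomial is (x - 4)^3(x + 1)^3, so the factor x - 4 appears with exponent 3: the algebraic multiplicity is 3.

rank(A - 4I) = 5, so the eigenspace has dimension 6 - 5 = 1: the geometric multiplicity is 1.

Since 1 < 3, A is not diagonalizable.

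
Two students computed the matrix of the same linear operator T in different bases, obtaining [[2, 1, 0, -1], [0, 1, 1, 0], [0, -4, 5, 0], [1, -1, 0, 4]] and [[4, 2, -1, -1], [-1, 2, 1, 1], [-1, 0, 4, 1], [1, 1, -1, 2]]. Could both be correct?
Yes.

Two matrices over a field are similar if and only if they have the same invariant factors.

Both A and B have characteristic polynomial (x - 3)^4 and minimal polynomial (x - 3)^3. Computing further, both have invariant factors x - 3, (x - 3)^3. Hence A and B are similar.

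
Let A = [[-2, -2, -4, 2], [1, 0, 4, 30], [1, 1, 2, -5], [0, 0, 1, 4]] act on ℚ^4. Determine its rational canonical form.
R = [[0, 0, 0, -8], [1, 0, 0, 14], [0, 1, 0, -3], [0, 0, 1, 4]]

The invariant factors of A (the non-unit diagonal entries of the Smith normal form of xI - A over ℚ[x]) are (x - 4)(x^3 + 3x - 2), each dividing the next. The characteristic polynomial is their product, (x - 4)(x^3 + 3x - 2).

The rational canonical form is the block-diagonal matrix of companion matrices C(f_i):
R = [[0, 0, 0, -8], [1, 0, 0, 14], [0, 1, 0, -3], [0, 0, 1, 4]].

Note the characteristic polynomial does not split into linear factors over ℚ, so A has no Jordan form over ℚ; the rational canonical form exists over any field.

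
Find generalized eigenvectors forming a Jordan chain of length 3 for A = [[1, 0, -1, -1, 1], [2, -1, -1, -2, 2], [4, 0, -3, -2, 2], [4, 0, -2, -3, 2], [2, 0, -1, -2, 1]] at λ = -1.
v_1 = [[1, 3, 3, 2, 3]]^T, v_2 = [[0, 1, 0, 0, 1]]^T, v_3 = [[1, 2, 2, 2, 2]]^T

We seek v_1 ∈ ker((A + I)^3) \ ker((A + I)^2), then set v_{i+1} = (A + I) v_i.

One such chain is v_1 = [[1, 3, 3, 2, 3]]^T, v_2 = [[0, 1, 0, 0, 1]]^T, v_3 = [[1, 2, 2, 2, 2]]^T. Check: (A + I) v_3 = [[0, 0, 0, 0, 0]]^T = 0.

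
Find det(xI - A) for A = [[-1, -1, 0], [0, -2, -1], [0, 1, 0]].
xI - A = [[x + 1, 1, 0], [0, x + 2, 1], [0, -1, x]].

Expanding det(xI - A) along the first row:
det(xI - A) = + (x + 1)·det([[x + 2, 1], [-1, x]]) - (1)·det([[0, 1], [0, x]]) + (0)·det([[0, x + 2], [0, -1]]).

Evaluating gives χ_A(x) = x^3 + 3x^2 + 3x + 1 = (x + 1)^3.

χ_A(x) = (x + 1)^3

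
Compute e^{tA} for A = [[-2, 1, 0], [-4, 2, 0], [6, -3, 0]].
e^{tA} = [[1 - 2*t, t, 0], [-4*t, 2*t + 1, 0], [6*t, -3*t, 1]]

A has Jordan form J = [[0, 1, 0], [0, 0, 0], [0, 0, 0]] with A = PJP^{-1}, so e^{tA} = P e^{tJ} P^{-1}.

For a Jordan block J_k(λ), e^{tJ_k(λ)} = e^{λt} · (I + tN + t^2 N^2/2! + ... + t^{k-1} N^{k-1}/(k-1)!) where N is the nilpotent superdiagonal part.

Assembling the blocks and conjugating back gives the entries of e^{tA} as shown above.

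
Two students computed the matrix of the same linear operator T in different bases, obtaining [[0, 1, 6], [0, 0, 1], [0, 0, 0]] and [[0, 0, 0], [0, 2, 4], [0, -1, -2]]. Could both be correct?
Both have characteristic polynomial x^3, but the minimal polynomial of A is x^3 while the minimal polynomial of B is x^2. The minimal polynomial is a similarity invariant, so A and B are not similar.

No.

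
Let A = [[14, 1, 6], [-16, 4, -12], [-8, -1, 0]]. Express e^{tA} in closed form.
e^{tA} = [[(8*t + 1)*e^{6*t}, t*e^{6*t}, 6*t*e^{6*t}], [-16*t*e^{6*t}, (1 - 2*t)*e^{6*t}, -12*t*e^{6*t}], [-8*t*e^{6*t}, -t*e^{6*t}, (1 - 6*t)*e^{6*t}]]

A has Jordan form J = [[6, 1, 0], [0, 6, 0], [0, 0, 6]] with A = PJP^{-1}, so e^{tA} = P e^{tJ} P^{-1}.

For a Jordan block J_k(λ), e^{tJ_k(λ)} = e^{λt} · (I + tN + t^2 N^2/2! + ... + t^{k-1} N^{k-1}/(k-1)!) where N is the nilpotent superdiagonal part.

Assembling the blocks and conjugating back gives the entries of e^{tA} as shown above.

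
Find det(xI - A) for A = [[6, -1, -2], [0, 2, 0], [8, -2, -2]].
χ_A(x) = (x - 2)^3

xI - A = [[x - 6, 1, 2], [0, x - 2, 0], [-8, 2, x + 2]].

Expanding det(xI - A) along the first row:
det(xI - A) = + (x - 6)·det([[x - 2, 0], [2, x + 2]]) - (1)·det([[0, 0], [-8, x + 2]]) + (2)·det([[0, x - 2], [-8, 2]]).

Evaluating gives χ_A(x) = x^3 - 6x^2 + 12x - 8 = (x - 2)^3.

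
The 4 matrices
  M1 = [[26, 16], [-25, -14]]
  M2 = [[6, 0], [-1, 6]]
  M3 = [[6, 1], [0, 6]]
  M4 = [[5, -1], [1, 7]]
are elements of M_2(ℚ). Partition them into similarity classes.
1 class: {M1, M2, M3, M4}

Characteristic polynomials: χ_{M1} = (x - 6)^2, χ_{M2} = (x - 6)^2, χ_{M3} = (x - 6)^2, χ_{M4} = (x - 6)^2.

{M1, M2, M3, M4}: invariant factors (x - 6)^2.

Matrices are similar if and only if their invariant-factor lists agree; the partition into similarity classes is {M1, M2, M3, M4}.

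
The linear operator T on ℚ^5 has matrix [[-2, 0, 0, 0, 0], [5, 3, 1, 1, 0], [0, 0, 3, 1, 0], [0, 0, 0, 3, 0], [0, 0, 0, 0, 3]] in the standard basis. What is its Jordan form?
The characteristic polynomial is det(xI - A) = (x - 3)^4(x + 2), so the eigenvalues are -2 (algebraic multiplicity 1), 3 (algebraic multiplicity 4).

For λ = -2: algebraic multiplicity 1 gives one 1×1 block.

For λ = 3: rank(A - 3I) = 3, rank((A - 3I)^2) = 2, rank((A - 3I)^3) = 1. The eigenspace has dimension 5 - 3 = 2, so there are 2 Jordan blocks; the rank sequence gives block sizes [3, 1].

Assembling the blocks gives the Jordan form J above.

J = [[-2, 0, 0, 0, 0], [0, 3, 1, 0, 0], [0, 0, 3, 1, 0], [0, 0, 0, 3, 0], [0, 0, 0, 0, 3]]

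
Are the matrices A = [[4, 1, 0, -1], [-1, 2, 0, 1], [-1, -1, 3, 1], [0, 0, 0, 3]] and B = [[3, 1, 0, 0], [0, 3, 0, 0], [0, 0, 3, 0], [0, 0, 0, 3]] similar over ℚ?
Two matrices over a field are similar if and only if they have the same invariant factors.

Both A and B have characteristic polynomial (x - 3)^4 and minimal polynomial (x - 3)^2. Computing further, both have invariant factors x - 3, x - 3, (x - 3)^2. Hence A and B are similar.

Yes.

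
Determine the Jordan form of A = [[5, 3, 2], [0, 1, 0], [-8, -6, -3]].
The characteristic polynomial is det(xI - A) = (x - 1)^3, so the eigenvalues are 1 (algebraic multiplicity 3).

For λ = 1: rank(A - I) = 1, rank((A - I)^2) = 0. The eigenspace has dimension 3 - 1 = 2, so there are 2 Jordan blocks; the rank sequence gives block sizes [2, 1].

Assembling the blocks gives the Jordan form J above.

J = [[1, 1, 0], [0, 1, 0], [0, 0, 1]]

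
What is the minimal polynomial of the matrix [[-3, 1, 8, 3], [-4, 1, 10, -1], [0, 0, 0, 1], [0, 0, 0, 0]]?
The characteristic polynomial factors as x^2(x + 1)^2. The minimal polynomial is ∏(x - λ)^{k_λ} where k_λ is the size of the largest Jordan block at λ.

For λ = -1: rank(A + I) = 3, and the largest Jordan block has size 2 (the smallest k with rank((A + I)^k) = rank((A + I)^(k+1))).
For λ = 0: rank(A) = 3, and the largest Jordan block has size 2 (the smallest k with rank(A^k) = rank(A^(k+1))).

So m_A(x) = x^2(x + 1)^2.

m_A(x) = x^2(x + 1)^2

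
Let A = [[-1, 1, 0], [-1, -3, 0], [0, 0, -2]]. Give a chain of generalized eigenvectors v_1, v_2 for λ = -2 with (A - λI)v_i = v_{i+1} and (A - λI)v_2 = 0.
We seek v_1 ∈ ker((A + 2I)^2) \ ker(A + 2I), then set v_{i+1} = (A + 2I) v_i.

One such chain is v_1 = [[0, 1, 1]]^T, v_2 = [[1, -1, 0]]^T. Check: (A + 2I) v_2 = [[0, 0, 0]]^T = 0.

v_1 = [[0, 1, 1]]^T, v_2 = [[1, -1, 0]]^T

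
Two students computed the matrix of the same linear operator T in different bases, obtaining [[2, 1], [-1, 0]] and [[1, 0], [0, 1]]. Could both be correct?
Both have characteristic polynomial (x - 1)^2, but the minimal polynomial of A is (x - 1)^2 while the minimal polynomial of B is x - 1. The minimal polynomial is a similarity invariant, so A and B are not similar.

No.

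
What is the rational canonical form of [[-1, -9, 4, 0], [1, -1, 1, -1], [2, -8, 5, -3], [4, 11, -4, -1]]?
The invariant factors of A (the non-unit diagonal entries of the Smith normal form of xI - A over ℚ[x]) are (x - 2)(x^3 - 4x + 1), each dividing the next. The characteristic polynomial is their product, (x - 2)(x^3 - 4x + 1).

The rational canonical form is the block-diagonal matrix of companion matrices C(f_i):
R = [[0, 0, 0, 2], [1, 0, 0, -9], [0, 1, 0, 4], [0, 0, 1, 2]].

Note the characteristic polynomial does not split into linear factors over ℚ, so A has no Jordan form over ℚ; the rational canonical form exists over any field.

R = [[0, 0, 0, 2], [1, 0, 0, -9], [0, 1, 0, 4], [0, 0, 1, 2]]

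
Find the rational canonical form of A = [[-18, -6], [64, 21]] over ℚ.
R = [[0, -6], [1, 3]]

The invariant factors of A (the non-unit diagonal entries of the Smith normal form of xI - A over ℚ[x]) are x^2 - 3x + 6, each dividing the next. The characteristic polynomial is their product, x^2 - 3x + 6.

The rational canonical form is the block-diagonal matrix of companion matrices C(f_i):
R = [[0, -6], [1, 3]].

Note the characteristic polynomial does not split into linear factors over ℚ, so A has no Jordan form over ℚ; the rational canonical form exists over any field.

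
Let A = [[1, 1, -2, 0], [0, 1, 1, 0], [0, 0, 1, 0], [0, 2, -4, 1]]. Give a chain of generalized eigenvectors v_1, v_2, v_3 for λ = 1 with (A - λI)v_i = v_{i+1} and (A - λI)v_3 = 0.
We seek v_1 ∈ ker((A - I)^3) \ ker((A - I)^2), then set v_{i+1} = (A - I) v_i.

One such chain is v_1 = [[0, 0, 1, 0]]^T, v_2 = [[-2, 1, 0, -4]]^T, v_3 = [[1, 0, 0, 2]]^T. Check: (A - I) v_3 = [[0, 0, 0, 0]]^T = 0.

v_1 = [[0, 0, 1, 0]]^T, v_2 = [[-2, 1, 0, -4]]^T, v_3 = [[1, 0, 0, 2]]^T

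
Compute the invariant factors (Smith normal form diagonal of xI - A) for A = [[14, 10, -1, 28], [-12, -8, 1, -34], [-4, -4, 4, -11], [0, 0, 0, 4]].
The Jordan structure of A has elementary divisors (x - 2), (x - 4)^3. Arranging the block sizes at each eigenvalue in decreasing order and taking row products gives the invariant factors.

Invariant factors (smallest first, each dividing the next): (x - 4)^3(x - 2).

Check: the last factor (x - 4)^3(x - 2) is the minimal polynomial, and the product (x - 4)^3(x - 2) is the characteristic polynomial.

(x - 4)^3(x - 2)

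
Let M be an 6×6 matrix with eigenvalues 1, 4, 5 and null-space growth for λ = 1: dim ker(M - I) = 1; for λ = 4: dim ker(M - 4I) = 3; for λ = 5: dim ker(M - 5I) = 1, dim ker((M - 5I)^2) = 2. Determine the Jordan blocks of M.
Jordan blocks: (1, 1), (4, 1), (4, 1), (4, 1), (5, 2)

λ = 1: successive nullity increments [1] count blocks of size ≥ k; block sizes are [1].
λ = 4: successive nullity increments [3] count blocks of size ≥ k; block sizes are [1, 1, 1].
λ = 5: successive nullity increments [1, 1] count blocks of size ≥ k; block sizes are [2].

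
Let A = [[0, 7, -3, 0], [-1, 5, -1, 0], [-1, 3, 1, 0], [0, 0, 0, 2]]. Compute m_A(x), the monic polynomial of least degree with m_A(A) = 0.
The characteristic polynomial factors as (x - 2)^4. The minimal polynomial is ∏(x - λ)^{k_λ} where k_λ is the size of the largest Jordan block at λ.

For λ = 2: rank(A - 2I) = 2, and the largest Jordan block has size 3 (the smallest k with rank((A - 2I)^k) = rank((A - 2I)^(k+1))).

So m_A(x) = (x - 2)^3.

m_A(x) = (x - 2)^3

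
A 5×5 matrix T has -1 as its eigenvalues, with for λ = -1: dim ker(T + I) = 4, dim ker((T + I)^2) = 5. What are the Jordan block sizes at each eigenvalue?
Jordan blocks: (-1, 2), (-1, 1), (-1, 1), (-1, 1)

λ = -1: successive nullity increments [4, 1] count blocks of size ≥ k; block sizes are [2, 1, 1, 1].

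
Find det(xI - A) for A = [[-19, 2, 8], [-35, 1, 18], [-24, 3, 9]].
xI - A = [[x + 19, -2, -8], [35, x - 1, -18], [24, -3, x - 9]].

Expanding det(xI - A) along the first row:
det(xI - A) = + (x + 19)·det([[x - 1, -18], [-3, x - 9]]) - (-2)·det([[35, -18], [24, x - 9]]) + (-8)·det([[35, x - 1], [24, -3]]).

Evaluating gives χ_A(x) = x^3 + 9x^2 + 27x + 27 = (x + 3)^3.

χ_A(x) = (x + 3)^3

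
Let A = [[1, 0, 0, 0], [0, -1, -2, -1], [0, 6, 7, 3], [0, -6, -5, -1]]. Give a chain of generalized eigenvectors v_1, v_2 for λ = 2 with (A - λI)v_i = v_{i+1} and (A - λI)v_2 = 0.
v_1 = [[0, 0, 0, 1]]^T, v_2 = [[0, -1, 3, -3]]^T

We seek v_1 ∈ ker((A - 2I)^2) \ ker(A - 2I), then set v_{i+1} = (A - 2I) v_i.

One such chain is v_1 = [[0, 0, 0, 1]]^T, v_2 = [[0, -1, 3, -3]]^T. Check: (A - 2I) v_2 = [[0, 0, 0, 0]]^T = 0.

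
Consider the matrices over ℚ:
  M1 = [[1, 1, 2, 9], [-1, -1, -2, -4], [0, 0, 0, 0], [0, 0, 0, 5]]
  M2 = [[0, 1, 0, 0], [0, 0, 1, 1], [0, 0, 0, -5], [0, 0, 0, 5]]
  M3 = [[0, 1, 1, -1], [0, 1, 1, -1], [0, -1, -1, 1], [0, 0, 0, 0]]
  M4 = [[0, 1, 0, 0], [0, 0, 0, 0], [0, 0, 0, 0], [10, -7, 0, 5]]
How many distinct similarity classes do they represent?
Characteristic polynomials: χ_{M1} = x^3(x - 5), χ_{M2} = x^3(x - 5), χ_{M3} = x^4, χ_{M4} = x^3(x - 5).

{M1, M4}: invariant factors x, x^2(x - 5).

{M2}: invariant factors x^3(x - 5).

{M3}: invariant factors x, x, x^2.

Matrices are similar if and only if their invariant-factor lists agree; the partition into similarity classes is {M1, M4}, {M2}, {M3}.

3 classes: {M1, M4}, {M2}, {M3}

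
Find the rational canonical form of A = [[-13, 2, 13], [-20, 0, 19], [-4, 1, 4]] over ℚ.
R = [[0, 0, -5], [1, 0, -21], [0, 1, -9]]

The invariant factors of A (the non-unit diagonal entries of the Smith normal form of xI - A over ℚ[x]) are (x + 5)(x^2 + 4x + 1), each dividing the next. The characteristic polynomial is their product, (x + 5)(x^2 + 4x + 1).

The rational canonical form is the block-diagonal matrix of companion matrices C(f_i):
R = [[0, 0, -5], [1, 0, -21], [0, 1, -9]].

Note the characteristic polynomial does not split into linear factors over ℚ, so A has no Jordan form over ℚ; the rational canonical form exists over any field.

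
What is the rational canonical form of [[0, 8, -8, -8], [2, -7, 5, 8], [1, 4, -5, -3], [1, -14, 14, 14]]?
R = [[0, 0, 0, -8], [1, 0, 0, 6], [0, 1, 0, -1], [0, 0, 1, 2]]

The invariant factors of A (the non-unit diagonal entries of the Smith normal form of xI - A over ℚ[x]) are (x - 2)(x^3 + x - 4), each dividing the next. The characteristic polynomial is their product, (x - 2)(x^3 + x - 4).

The rational canonical form is the block-diagonal matrix of companion matrices C(f_i):
R = [[0, 0, 0, -8], [1, 0, 0, 6], [0, 1, 0, -1], [0, 0, 1, 2]].

Note the characteristic polynomial does not split into linear factors over ℚ, so A has no Jordan form over ℚ; the rational canonical form exists over any field.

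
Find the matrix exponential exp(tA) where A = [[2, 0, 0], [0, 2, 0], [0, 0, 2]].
e^{tA} = [[e^{2*t}, 0, 0], [0, e^{2*t}, 0], [0, 0, e^{2*t}]]

A has Jordan form J = [[2, 0, 0], [0, 2, 0], [0, 0, 2]] with A = PJP^{-1}, so e^{tA} = P e^{tJ} P^{-1}.

For a Jordan block J_k(λ), e^{tJ_k(λ)} = e^{λt} · (I + tN + t^2 N^2/2! + ... + t^{k-1} N^{k-1}/(k-1)!) where N is the nilpotent superdiagonal part.

Assembling the blocks and conjugating back gives the entries of e^{tA} as shown above.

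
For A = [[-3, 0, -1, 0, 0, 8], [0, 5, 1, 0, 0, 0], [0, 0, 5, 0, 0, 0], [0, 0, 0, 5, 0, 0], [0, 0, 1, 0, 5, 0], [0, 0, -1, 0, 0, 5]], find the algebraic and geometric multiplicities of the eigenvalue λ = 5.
The characteristic polynomial is (x - 5)^5(x + 3), so the factor x - 5 appears with exponent 5: the algebraic multiplicity is 5.

rank(A - 5I) = 2, so the eigenspace has dimension 6 - 2 = 4: the geometric multiplicity is 4.

Since 4 < 5, A is not diagonalizable.

algebraic multiplicity 5, geometric multiplicity 4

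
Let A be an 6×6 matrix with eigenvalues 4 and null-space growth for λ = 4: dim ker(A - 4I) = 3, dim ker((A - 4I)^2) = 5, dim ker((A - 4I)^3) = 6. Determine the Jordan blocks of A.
Jordan blocks: (4, 3), (4, 2), (4, 1)

λ = 4: successive nullity increments [3, 2, 1] count blocks of size ≥ k; block sizes are [3, 2, 1].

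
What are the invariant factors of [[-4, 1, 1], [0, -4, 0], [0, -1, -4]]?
(x + 4)^3

The Jordan structure of A has elementary divisors (x + 4)^3. Arranging the block sizes at each eigenvalue in decreasing order and taking row products gives the invariant factors.

Invariant factors (smallest first, each dividing the next): (x + 4)^3.

Check: the last factor (x + 4)^3 is the minimal polynomial, and the product (x + 4)^3 is the characteristic polynomial.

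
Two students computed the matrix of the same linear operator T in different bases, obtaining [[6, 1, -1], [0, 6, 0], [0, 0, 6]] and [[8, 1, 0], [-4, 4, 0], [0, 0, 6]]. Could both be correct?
Yes.

Two matrices over a field are similar if and only if they have the same invariant factors.

Both A and B have characteristic polynomial (x - 6)^3 and minimal polynomial (x - 6)^2. Computing further, both have invariant factors x - 6, (x - 6)^2. Hence A and B are similar.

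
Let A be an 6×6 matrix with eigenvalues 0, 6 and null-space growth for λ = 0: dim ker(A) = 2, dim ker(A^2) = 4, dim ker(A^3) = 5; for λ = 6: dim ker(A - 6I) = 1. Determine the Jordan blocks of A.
λ = 0: successive nullity increments [2, 2, 1] count blocks of size ≥ k; block sizes are [3, 2].
λ = 6: successive nullity increments [1] count blocks of size ≥ k; block sizes are [1].

Jordan blocks: (0, 3), (0, 2), (6, 1)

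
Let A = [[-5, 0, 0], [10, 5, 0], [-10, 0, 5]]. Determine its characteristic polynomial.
xI - A = [[x + 5, 0, 0], [-10, x - 5, 0], [10, 0, x - 5]].

Expanding det(xI - A) along the first row:
det(xI - A) = + (x + 5)·det([[x - 5, 0], [0, x - 5]]) - (0)·det([[-10, 0], [10, x - 5]]) + (0)·det([[-10, x - 5], [10, 0]]).

Evaluating gives χ_A(x) = x^3 - 5x^2 - 25x + 125 = (x - 5)^2(x + 5).

χ_A(x) = (x - 5)^2(x + 5)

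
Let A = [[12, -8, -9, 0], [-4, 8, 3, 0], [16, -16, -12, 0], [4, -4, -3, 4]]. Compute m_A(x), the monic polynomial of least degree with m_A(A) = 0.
m_A(x) = x(x - 4)^2

The characteristic polynomial factors as x(x - 4)^3. The minimal polynomial is ∏(x - λ)^{k_λ} where k_λ is the size of the largest Jordan block at λ.

For λ = 0: rank(A) = 3, and the largest Jordan block has size 1 (the smallest k with rank(A^k) = rank(A^(k+1))).
For λ = 4: rank(A - 4I) = 2, and the largest Jordan block has size 2 (the smallest k with rank((A - 4I)^k) = rank((A - 4I)^(k+1))).

So m_A(x) = x(x - 4)^2.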